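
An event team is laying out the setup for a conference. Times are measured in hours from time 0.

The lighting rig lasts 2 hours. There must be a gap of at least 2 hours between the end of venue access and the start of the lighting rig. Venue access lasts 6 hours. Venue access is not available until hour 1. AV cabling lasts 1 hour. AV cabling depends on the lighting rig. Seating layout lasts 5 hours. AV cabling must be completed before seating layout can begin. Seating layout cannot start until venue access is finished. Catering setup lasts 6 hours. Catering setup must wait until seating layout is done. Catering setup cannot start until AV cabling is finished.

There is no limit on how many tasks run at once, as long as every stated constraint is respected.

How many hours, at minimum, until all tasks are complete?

Venue access cannot begin until its own release at hour 1. It runs from hour 1 to 1 + 6 = hour 7.
The lighting rig waits on venue access (finishes hour 7, plus 2-hour gap → hour 9), so it starts at hour 9 and finishes at 9 + 2 = hour 11.
AV cabling waits on the lighting rig (finishes hour 11), so it starts at hour 11 and finishes at 11 + 1 = hour 12.
For seating layout: AV cabling (finishes hour 12); venue access (finishes hour 7). Taking the maximum gives a start of hour 12, and it finishes at 12 + 5 = hour 17.
For catering setup: seating layout (finishes hour 17); AV cabling (finishes hour 12). Taking the maximum gives a start of hour 17, and it finishes at 17 + 6 = hour 23.
All tasks are finished once the last one completes. Finish times: Venue access at 7, The lighting rig at 11, AV cabling at 12, Seating layout at 17, Catering setup at 23. The latest is hour 23.

23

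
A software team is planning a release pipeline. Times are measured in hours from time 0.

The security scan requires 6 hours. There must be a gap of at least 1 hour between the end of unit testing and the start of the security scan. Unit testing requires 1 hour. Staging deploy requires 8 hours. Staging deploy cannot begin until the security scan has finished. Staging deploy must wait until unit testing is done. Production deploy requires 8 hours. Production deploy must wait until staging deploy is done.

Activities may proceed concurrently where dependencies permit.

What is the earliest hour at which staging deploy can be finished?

16

Unit testing can start immediately at hour 0; it finishes at hour 1.
The security scan waits on unit testing (finishes hour 1, plus 1-hour gap → hour 2), so it starts at hour 2 and finishes at 2 + 6 = hour 8.
Staging deploy cannot start until the security scan (finishes hour 8); unit testing (finishes hour 1). The controlling bound is hour 8, so staging deploy finishes at 8 + 8 = hour 16.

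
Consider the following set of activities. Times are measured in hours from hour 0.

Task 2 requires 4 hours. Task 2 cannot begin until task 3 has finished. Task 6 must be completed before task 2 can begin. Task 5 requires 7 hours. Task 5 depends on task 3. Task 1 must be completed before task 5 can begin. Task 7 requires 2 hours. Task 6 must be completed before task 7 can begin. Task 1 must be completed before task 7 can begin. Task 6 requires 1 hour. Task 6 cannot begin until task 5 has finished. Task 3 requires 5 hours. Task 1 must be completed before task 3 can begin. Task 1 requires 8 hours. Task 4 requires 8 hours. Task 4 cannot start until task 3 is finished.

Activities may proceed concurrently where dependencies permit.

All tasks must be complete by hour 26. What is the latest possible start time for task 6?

Task 2 must finish by hour 26; it takes 4 hours, so it must start by 26 − 4 = hour 22.
To finish by hour 26, task 7 (duration 2) must start no later than hour 24.
Task 6 has several dependents: task 2 (must start by hour 22); task 7 (must start by hour 24). The earliest of those limits is hour 22, so task 6 must start by 22 − 1 = hour 21.

21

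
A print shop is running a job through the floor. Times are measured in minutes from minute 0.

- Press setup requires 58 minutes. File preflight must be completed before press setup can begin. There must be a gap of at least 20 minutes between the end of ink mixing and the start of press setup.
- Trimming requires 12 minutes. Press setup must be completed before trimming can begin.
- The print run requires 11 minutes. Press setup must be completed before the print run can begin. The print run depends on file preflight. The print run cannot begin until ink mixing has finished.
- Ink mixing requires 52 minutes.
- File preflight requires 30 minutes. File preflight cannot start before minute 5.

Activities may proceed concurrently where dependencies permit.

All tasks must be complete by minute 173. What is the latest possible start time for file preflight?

The print run has no dependents, so it just needs to finish by minute 173. Starting by 173 − 11 = minute 162 achieves that.
To finish by minute 173, trimming (duration 12) must start no later than minute 161.
Press setup must finish in time for the print run (must start by minute 162); trimming (must start by minute 161). The tightest is minute 161, so press setup must start by 161 − 58 = minute 103.
For file preflight: press setup (must start by minute 103); the print run (must start by minute 162). The most restrictive is minute 103; with a 30-minute duration, file preflight must start by minute 73.

73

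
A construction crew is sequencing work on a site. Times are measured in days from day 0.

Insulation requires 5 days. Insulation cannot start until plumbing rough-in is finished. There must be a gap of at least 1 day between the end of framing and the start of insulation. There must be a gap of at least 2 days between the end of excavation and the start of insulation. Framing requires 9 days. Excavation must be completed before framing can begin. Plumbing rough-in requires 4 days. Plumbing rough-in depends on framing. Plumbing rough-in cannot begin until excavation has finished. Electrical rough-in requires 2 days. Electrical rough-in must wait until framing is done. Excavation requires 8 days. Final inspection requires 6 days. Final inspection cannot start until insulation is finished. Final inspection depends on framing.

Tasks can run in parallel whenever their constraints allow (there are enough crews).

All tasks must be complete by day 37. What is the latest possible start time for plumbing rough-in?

To finish by day 37, final inspection (duration 6) must start no later than day 31.
Since final inspection (must start by day 31) depends on it, insulation must finish by day 31. Backing off its 5-day duration gives a latest start of day 26.
Plumbing rough-in feeds into insulation (must start by day 26); so plumbing rough-in must finish by day 26 and therefore start by day 22.

22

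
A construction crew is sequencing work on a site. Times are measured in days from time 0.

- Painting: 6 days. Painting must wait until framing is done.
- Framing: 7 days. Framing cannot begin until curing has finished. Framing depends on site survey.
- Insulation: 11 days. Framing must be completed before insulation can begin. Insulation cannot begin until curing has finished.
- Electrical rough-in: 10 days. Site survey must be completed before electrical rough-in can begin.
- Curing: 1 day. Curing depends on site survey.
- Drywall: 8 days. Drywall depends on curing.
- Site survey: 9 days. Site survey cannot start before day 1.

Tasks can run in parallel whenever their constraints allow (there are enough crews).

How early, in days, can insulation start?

18

After its own release at day 1, site survey can start at day 1 and finishes at day 10.
Curing cannot begin until site survey (finishes day 10). It runs from day 10 to 10 + 1 = day 11.
Framing cannot start until curing (finishes day 11); site survey (finishes day 10). The controlling bound is day 11, so framing finishes at 11 + 7 = day 18.
Insulation waits on framing (finishes day 18); curing (finishes day 11). The latest of these is day 18, which is the earliest insulation can start.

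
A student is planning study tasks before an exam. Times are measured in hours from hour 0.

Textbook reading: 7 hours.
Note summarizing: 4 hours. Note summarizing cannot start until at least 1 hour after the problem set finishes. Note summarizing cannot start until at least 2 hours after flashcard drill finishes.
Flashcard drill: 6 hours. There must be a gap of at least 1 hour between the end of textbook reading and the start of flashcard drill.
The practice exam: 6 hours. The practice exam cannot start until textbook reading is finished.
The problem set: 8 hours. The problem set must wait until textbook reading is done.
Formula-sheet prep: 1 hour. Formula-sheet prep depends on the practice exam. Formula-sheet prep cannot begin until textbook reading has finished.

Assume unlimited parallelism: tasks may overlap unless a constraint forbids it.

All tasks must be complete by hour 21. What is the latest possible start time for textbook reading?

To finish by hour 21, note summarizing (duration 4) must start no later than hour 17.
Since note summarizing (must start by hour 17, minus 1-hour gap → hour 16) depends on it, the problem set must finish by hour 16. Backing off its 8-hour duration gives a latest start of hour 8.
Flashcard drill feeds into note summarizing (must start by hour 17, minus 2-hour gap → hour 15); so flashcard drill must finish by hour 15 and therefore start by hour 9.
Formula-sheet prep has no dependents, so it just needs to finish by hour 21. Starting by 21 − 1 = hour 20 achieves that.
The practice exam must finish before formula-sheet prep (must start by hour 20). With a 6-hour duration, the practice exam must start by 20 − 6 = hour 14.
Textbook reading must finish in time for the problem set (must start by hour 8); flashcard drill (must start by hour 9, minus 1-hour gap → hour 8); the practice exam (must start by hour 14); formula-sheet prep (must start by hour 20). The tightest is hour 8, so textbook reading must start by 8 − 7 = hour 1.

1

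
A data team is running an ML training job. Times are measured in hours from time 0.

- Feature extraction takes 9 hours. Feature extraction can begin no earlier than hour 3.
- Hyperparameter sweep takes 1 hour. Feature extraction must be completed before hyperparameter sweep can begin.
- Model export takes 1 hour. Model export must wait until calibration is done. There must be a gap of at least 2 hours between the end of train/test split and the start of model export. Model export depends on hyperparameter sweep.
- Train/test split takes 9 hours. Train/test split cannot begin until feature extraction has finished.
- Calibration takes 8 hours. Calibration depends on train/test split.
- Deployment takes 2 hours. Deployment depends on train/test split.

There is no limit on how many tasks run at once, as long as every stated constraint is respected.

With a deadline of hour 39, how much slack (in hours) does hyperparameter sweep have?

25

Feature extraction waits on its own release at hour 3, so it starts at hour 3 and finishes at 3 + 9 = hour 12.
After feature extraction (finishes hour 12), hyperparameter sweep can start at hour 12 and finishes at hour 13.

Working backward from the deadline:
Nothing follows model export; the deadline of hour 39 is its only limit. It must start by 39 − 1 = hour 38.
Since model export (must start by hour 38) depends on it, hyperparameter sweep must finish by hour 38. Backing off its 1-hour duration gives a latest start of hour 37.
So hyperparameter sweep can start as early as hour 12 and as late as hour 37, giving 37 − 12 = 25 hours of slack.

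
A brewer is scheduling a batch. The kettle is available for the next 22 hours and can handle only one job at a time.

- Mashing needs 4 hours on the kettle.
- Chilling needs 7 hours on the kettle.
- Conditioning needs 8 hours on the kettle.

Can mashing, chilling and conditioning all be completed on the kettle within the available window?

Yes

Running back to back, the jobs need 4 + 7 + 8 = 19 hours on the kettle.
Since 19 ≤ 22, they fit within the window.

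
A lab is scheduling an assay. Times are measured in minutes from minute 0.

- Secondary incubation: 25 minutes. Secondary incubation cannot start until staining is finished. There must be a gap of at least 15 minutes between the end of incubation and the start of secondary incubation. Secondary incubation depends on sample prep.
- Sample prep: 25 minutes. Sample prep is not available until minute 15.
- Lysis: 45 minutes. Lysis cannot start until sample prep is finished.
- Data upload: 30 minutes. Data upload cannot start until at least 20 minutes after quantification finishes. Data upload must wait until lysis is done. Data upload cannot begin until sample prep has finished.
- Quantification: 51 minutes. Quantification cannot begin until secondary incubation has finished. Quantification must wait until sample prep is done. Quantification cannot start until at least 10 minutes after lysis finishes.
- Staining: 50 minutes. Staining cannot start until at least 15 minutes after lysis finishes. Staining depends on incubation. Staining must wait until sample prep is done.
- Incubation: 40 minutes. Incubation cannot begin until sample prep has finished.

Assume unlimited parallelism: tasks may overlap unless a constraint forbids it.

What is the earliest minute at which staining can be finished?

Sample prep cannot begin until its own release at minute 15. It runs from minute 15 to 15 + 25 = minute 40.
Incubation waits on sample prep (finishes minute 40), so it starts at minute 40 and finishes at 40 + 40 = minute 80.
After sample prep (finishes minute 40), lysis can start at minute 40 and finishes at minute 85.
Staining needs all of lysis (finishes minute 85, plus 15-minute gap → minute 100); incubation (finishes minute 80); sample prep (finishes minute 40). That puts its earliest start at minute 100; it finishes at 100 + 50 = minute 150.

150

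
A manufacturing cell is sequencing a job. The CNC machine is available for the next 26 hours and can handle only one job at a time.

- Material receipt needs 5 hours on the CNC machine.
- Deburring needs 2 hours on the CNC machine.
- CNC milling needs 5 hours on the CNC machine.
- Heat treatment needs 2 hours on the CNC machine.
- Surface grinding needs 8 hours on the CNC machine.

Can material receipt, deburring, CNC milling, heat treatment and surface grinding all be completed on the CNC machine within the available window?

Yes

Running back to back, the jobs need 5 + 2 + 5 + 2 + 8 = 22 hours on the CNC machine.
Since 22 ≤ 26, they fit within the window.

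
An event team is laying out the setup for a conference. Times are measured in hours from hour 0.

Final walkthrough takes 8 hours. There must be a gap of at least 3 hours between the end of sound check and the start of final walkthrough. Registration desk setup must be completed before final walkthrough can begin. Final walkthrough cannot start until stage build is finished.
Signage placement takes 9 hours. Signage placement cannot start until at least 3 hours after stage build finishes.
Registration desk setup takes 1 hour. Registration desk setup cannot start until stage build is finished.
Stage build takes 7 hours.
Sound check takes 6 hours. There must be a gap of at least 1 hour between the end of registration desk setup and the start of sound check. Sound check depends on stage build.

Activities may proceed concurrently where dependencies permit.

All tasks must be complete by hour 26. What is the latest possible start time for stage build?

0

Nothing follows final walkthrough; the deadline of hour 26 is its only limit. It must start by 26 − 8 = hour 18.
Sound check feeds into final walkthrough (must start by hour 18, minus 3-hour gap → hour 15); so sound check must finish by hour 15 and therefore start by hour 9.
Registration desk setup must finish in time for sound check (must start by hour 9, minus 1-hour gap → hour 8); final walkthrough (must start by hour 18). The tightest is hour 8, so registration desk setup must start by 8 − 1 = hour 7.
Nothing follows signage placement; the deadline of hour 26 is its only limit. It must start by 26 − 9 = hour 17.
For stage build: registration desk setup (must start by hour 7); signage placement (must start by hour 17, minus 3-hour gap → hour 14); sound check (must start by hour 9); final walkthrough (must start by hour 18). The most restrictive is hour 7; with a 7-hour duration, stage build must start by hour 0.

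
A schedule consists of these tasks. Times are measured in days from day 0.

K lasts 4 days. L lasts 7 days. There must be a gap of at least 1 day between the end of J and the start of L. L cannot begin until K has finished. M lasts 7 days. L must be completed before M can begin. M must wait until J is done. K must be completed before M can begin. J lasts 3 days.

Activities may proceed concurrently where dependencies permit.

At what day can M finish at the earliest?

K has no prerequisites, so it starts at day 0 and finishes at day 4.
J can start immediately at day 0; it finishes at day 3.
L cannot start until J (finishes day 3, plus 1-day gap → day 4); K (finishes day 4). The controlling bound is day 4, so L finishes at 4 + 7 = day 11.
M has to wait for L (finishes day 11); J (finishes day 3); K (finishes day 4). The latest of these is day 11, so M runs day 11 to 11 + 7 = day 18.

18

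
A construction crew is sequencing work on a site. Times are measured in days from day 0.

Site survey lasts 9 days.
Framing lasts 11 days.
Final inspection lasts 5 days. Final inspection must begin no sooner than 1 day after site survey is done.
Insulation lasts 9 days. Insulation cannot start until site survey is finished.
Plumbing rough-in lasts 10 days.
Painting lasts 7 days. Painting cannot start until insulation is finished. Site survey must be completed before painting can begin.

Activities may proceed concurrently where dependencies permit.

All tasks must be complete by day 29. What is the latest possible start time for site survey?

Nothing follows painting; the deadline of day 29 is its only limit. It must start by 29 − 7 = day 22.
Since painting (must start by day 22) depends on it, insulation must finish by day 22. Backing off its 9-day duration gives a latest start of day 13.
Final inspection has no dependents, so it just needs to finish by day 29. Starting by 29 − 5 = day 24 achieves that.
Site survey has several dependents: insulation (must start by day 13); painting (must start by day 22); final inspection (must start by day 24, minus 1-day gap → day 23). The earliest of those limits is day 13, so site survey must start by 13 − 9 = day 4.

4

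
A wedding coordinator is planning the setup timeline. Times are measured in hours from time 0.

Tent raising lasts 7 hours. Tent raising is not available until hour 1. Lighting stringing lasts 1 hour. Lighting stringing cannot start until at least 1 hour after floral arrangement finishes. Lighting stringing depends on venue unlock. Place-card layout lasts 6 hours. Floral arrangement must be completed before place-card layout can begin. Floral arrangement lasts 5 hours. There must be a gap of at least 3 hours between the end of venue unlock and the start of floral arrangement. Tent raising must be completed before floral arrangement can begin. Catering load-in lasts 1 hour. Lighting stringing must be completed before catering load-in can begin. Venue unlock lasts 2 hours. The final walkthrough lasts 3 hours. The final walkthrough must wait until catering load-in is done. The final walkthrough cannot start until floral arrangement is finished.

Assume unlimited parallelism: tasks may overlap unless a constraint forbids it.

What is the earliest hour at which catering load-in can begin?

15

Tent raising waits on its own release at hour 1, so it starts at hour 1 and finishes at 1 + 7 = hour 8.
Venue unlock can start immediately at hour 0; it finishes at hour 2.
Floral arrangement needs all of venue unlock (finishes hour 2, plus 3-hour gap → hour 5); tent raising (finishes hour 8). That puts its earliest start at hour 8; it finishes at 8 + 5 = hour 13.
Lighting stringing has to wait for floral arrangement (finishes hour 13, plus 1-hour gap → hour 14); venue unlock (finishes hour 2). The latest of these is hour 14, so lighting stringing runs hour 14 to 14 + 1 = hour 15.
Catering load-in waits on lighting stringing (finishes hour 15), so the earliest it can start is hour 15.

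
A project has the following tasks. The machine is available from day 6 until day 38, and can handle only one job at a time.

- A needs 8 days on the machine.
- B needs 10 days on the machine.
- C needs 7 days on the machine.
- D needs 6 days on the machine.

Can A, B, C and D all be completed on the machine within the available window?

Yes

The machine window is 38 − 6 = 32 days.
Running back to back, the jobs need 8 + 10 + 7 + 6 = 31 days on the machine.
Since 31 ≤ 32, they fit within the window.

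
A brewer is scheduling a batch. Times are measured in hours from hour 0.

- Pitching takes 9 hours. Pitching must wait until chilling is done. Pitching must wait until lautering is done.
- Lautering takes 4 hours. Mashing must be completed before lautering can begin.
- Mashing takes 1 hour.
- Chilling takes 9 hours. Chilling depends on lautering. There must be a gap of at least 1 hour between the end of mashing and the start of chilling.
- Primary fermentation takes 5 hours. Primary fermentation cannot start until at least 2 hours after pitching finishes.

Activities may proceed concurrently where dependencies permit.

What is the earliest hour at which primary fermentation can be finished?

30

Nothing blocks mashing, so it runs from hour 0 to hour 1.
After mashing (finishes hour 1), lautering can start at hour 1 and finishes at hour 5.
Chilling has to wait for lautering (finishes hour 5); mashing (finishes hour 1, plus 1-hour gap → hour 2). The latest of these is hour 5, so chilling runs hour 5 to 5 + 9 = hour 14.
For pitching: chilling (finishes hour 14); lautering (finishes hour 5). Taking the maximum gives a start of hour 14, and it finishes at 14 + 9 = hour 23.
Primary fermentation cannot begin until pitching (finishes hour 23, plus 2-hour gap → hour 25). It runs from hour 25 to 25 + 5 = hour 30.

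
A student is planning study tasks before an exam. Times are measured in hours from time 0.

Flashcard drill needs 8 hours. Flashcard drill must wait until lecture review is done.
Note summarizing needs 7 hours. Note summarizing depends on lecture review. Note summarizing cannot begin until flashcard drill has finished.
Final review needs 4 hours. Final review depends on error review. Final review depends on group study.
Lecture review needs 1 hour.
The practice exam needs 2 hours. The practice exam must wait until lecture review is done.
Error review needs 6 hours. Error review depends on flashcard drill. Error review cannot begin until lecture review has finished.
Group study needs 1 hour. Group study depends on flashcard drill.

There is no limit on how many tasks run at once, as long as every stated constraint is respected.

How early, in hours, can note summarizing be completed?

16

Lecture review can start immediately at hour 0; it finishes at hour 1.
Flashcard drill cannot begin until lecture review (finishes hour 1). It runs from hour 1 to 1 + 8 = hour 9.
For note summarizing: lecture review (finishes hour 1); flashcard drill (finishes hour 9). Taking the maximum gives a start of hour 9, and it finishes at 9 + 7 = hour 16.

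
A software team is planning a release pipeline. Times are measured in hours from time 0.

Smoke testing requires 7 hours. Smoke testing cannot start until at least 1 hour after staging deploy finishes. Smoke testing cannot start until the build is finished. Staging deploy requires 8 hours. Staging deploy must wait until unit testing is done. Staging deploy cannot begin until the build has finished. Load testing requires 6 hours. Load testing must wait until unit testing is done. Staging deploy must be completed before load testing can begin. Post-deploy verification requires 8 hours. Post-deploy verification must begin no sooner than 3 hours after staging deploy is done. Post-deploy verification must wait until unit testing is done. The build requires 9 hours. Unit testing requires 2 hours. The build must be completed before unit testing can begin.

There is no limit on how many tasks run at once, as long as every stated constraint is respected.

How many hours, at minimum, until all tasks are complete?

30

The build has no prerequisites, so it starts at hour 0 and finishes at hour 9.
Unit testing waits on the build (finishes hour 9), so it starts at hour 9 and finishes at 9 + 2 = hour 11.
For staging deploy: unit testing (finishes hour 11); the build (finishes hour 9). Taking the maximum gives a start of hour 11, and it finishes at 11 + 8 = hour 19.
For post-deploy verification: staging deploy (finishes hour 19, plus 3-hour gap → hour 22); unit testing (finishes hour 11). Taking the maximum gives a start of hour 22, and it finishes at 22 + 8 = hour 30.
For load testing: unit testing (finishes hour 11); staging deploy (finishes hour 19). Taking the maximum gives a start of hour 19, and it finishes at 19 + 6 = hour 25.
Smoke testing has to wait for staging deploy (finishes hour 19, plus 1-hour gap → hour 20); the build (finishes hour 9). The latest of these is hour 20, so smoke testing runs hour 20 to 20 + 7 = hour 27.
All tasks are finished once the last one completes. Finish times: The build at 9, Unit testing at 11, Staging deploy at 19, Smoke testing at 27, Load testing at 25, Post-deploy verification at 30. The latest is hour 30.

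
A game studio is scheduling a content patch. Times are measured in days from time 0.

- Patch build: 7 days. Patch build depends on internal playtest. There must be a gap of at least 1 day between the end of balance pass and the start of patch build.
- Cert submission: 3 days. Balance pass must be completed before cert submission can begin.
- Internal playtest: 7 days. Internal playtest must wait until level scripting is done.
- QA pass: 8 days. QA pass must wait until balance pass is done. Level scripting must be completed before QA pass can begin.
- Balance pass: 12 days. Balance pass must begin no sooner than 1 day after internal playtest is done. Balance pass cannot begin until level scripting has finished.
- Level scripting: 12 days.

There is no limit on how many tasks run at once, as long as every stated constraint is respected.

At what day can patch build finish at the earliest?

Nothing blocks level scripting, so it runs from day 0 to day 12.
Internal playtest cannot begin until level scripting (finishes day 12). It runs from day 12 to 12 + 7 = day 19.
Balance pass needs all of internal playtest (finishes day 19, plus 1-day gap → day 20); level scripting (finishes day 12). That puts its earliest start at day 20; it finishes at 20 + 12 = day 32.
Patch build needs all of internal playtest (finishes day 19); balance pass (finishes day 32, plus 1-day gap → day 33). That puts its earliest start at day 33; it finishes at 33 + 7 = day 40.

40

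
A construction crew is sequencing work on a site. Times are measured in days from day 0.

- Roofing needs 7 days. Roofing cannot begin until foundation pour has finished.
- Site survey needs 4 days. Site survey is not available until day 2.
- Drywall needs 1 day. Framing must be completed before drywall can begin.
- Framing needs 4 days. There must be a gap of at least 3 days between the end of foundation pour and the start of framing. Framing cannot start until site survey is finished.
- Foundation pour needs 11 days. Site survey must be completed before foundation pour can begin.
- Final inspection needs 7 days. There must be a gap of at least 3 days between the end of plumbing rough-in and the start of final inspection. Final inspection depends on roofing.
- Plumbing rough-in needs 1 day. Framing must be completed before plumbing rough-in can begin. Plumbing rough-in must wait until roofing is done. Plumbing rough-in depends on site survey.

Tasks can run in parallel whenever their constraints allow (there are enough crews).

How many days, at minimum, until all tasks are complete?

35

Site survey cannot begin until its own release at day 2. It runs from day 2 to 2 + 4 = day 6.
Foundation pour cannot begin until site survey (finishes day 6). It runs from day 6 to 6 + 11 = day 17.
After foundation pour (finishes day 17), roofing can start at day 17 and finishes at day 24.
Framing needs all of foundation pour (finishes day 17, plus 3-day gap → day 20); site survey (finishes day 6). That puts its earliest start at day 20; it finishes at 20 + 4 = day 24.
Drywall waits on framing (finishes day 24), so it starts at day 24 and finishes at 24 + 1 = day 25.
For plumbing rough-in: framing (finishes day 24); roofing (finishes day 24); site survey (finishes day 6). Taking the maximum gives a start of day 24, and it finishes at 24 + 1 = day 25.
Final inspection cannot start until plumbing rough-in (finishes day 25, plus 3-day gap → day 28); roofing (finishes day 24). The controlling bound is day 28, so final inspection finishes at 28 + 7 = day 35.
All tasks are finished once the last one completes. Finish times: Site survey at 6, Foundation pour at 17, Framing at 24, Roofing at 24, Plumbing rough-in at 25, Drywall at 25, Final inspection at 35. The latest is day 35.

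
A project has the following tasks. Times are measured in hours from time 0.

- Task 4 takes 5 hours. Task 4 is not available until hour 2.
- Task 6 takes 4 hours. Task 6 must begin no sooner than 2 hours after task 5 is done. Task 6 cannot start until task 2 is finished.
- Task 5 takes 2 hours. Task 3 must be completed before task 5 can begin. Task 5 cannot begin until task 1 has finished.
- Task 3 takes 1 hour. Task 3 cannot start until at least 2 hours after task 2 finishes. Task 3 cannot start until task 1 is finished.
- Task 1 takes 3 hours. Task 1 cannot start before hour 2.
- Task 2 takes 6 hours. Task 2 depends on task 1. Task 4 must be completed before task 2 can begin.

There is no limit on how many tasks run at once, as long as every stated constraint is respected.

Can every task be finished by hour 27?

Yes

Task 4 cannot begin until its own release at hour 2. It runs from hour 2 to 2 + 5 = hour 7.
Task 1 cannot begin until its own release at hour 2. It runs from hour 2 to 2 + 3 = hour 5.
Task 2 cannot start until task 1 (finishes hour 5); task 4 (finishes hour 7). The controlling bound is hour 7, so task 2 finishes at 7 + 6 = hour 13.
Task 3 cannot start until task 2 (finishes hour 13, plus 2-hour gap → hour 15); task 1 (finishes hour 5). The controlling bound is hour 15, so task 3 finishes at 15 + 1 = hour 16.
For task 5: task 3 (finishes hour 16); task 1 (finishes hour 5). Taking the maximum gives a start of hour 16, and it finishes at 16 + 2 = hour 18.
Task 6 has to wait for task 5 (finishes hour 18, plus 2-hour gap → hour 20); task 2 (finishes hour 13). The latest of these is hour 20, so task 6 runs hour 20 to 20 + 4 = hour 24.
Every task is finished by hour 24, which is no later than the deadline of 27, so the schedule is feasible.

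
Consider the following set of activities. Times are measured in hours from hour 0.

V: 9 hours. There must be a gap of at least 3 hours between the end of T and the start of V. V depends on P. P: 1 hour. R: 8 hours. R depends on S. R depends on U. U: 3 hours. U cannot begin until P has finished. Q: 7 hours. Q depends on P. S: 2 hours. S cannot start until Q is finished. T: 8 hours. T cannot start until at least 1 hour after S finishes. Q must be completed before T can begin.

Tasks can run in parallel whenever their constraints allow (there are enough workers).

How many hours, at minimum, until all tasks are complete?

Nothing blocks P, so it runs from hour 0 to hour 1.
After P (finishes hour 1), U can start at hour 1 and finishes at hour 4.
After P (finishes hour 1), Q can start at hour 1 and finishes at hour 8.
S cannot begin until Q (finishes hour 8). It runs from hour 8 to 8 + 2 = hour 10.
T cannot start until S (finishes hour 10, plus 1-hour gap → hour 11); Q (finishes hour 8). The controlling bound is hour 11, so T finishes at 11 + 8 = hour 19.
For V: T (finishes hour 19, plus 3-hour gap → hour 22); P (finishes hour 1). Taking the maximum gives a start of hour 22, and it finishes at 22 + 9 = hour 31.
R has to wait for S (finishes hour 10); U (finishes hour 4). The latest of these is hour 10, so R runs hour 10 to 10 + 8 = hour 18.
All tasks are finished once the last one completes. Finish times: P at 1, Q at 8, R at 18, S at 10, T at 19, U at 4, V at 31. The latest is hour 31.

31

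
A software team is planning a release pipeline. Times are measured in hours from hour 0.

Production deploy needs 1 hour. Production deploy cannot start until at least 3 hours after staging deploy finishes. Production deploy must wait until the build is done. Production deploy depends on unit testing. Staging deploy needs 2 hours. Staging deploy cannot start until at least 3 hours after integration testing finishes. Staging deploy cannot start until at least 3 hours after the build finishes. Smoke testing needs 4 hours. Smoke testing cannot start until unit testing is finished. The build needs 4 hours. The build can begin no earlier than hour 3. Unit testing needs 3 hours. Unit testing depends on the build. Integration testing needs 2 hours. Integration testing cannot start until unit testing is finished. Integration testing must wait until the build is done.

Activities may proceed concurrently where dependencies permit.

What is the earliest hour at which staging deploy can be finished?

The build waits on its own release at hour 3, so it starts at hour 3 and finishes at 3 + 4 = hour 7.
Unit testing cannot begin until the build (finishes hour 7). It runs from hour 7 to 7 + 3 = hour 10.
For integration testing: unit testing (finishes hour 10); the build (finishes hour 7). Taking the maximum gives a start of hour 10, and it finishes at 10 + 2 = hour 12.
For staging deploy: integration testing (finishes hour 12, plus 3-hour gap → hour 15); the build (finishes hour 7, plus 3-hour gap → hour 10). Taking the maximum gives a start of hour 15, and it finishes at 15 + 2 = hour 17.

17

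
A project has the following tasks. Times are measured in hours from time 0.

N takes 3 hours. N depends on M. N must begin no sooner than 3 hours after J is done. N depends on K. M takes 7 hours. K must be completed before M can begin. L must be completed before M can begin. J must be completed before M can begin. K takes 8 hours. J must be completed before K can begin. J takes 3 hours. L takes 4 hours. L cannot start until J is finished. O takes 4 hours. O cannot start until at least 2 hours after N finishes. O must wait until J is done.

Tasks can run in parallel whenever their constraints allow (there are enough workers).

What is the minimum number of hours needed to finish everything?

Nothing blocks J, so it runs from hour 0 to hour 3.
After J (finishes hour 3), L can start at hour 3 and finishes at hour 7.
K cannot begin until J (finishes hour 3). It runs from hour 3 to 3 + 8 = hour 11.
M needs all of K (finishes hour 11); L (finishes hour 7); J (finishes hour 3). That puts its earliest start at hour 11; it finishes at 11 + 7 = hour 18.
For N: M (finishes hour 18); J (finishes hour 3, plus 3-hour gap → hour 6); K (finishes hour 11). Taking the maximum gives a start of hour 18, and it finishes at 18 + 3 = hour 21.
O cannot start until N (finishes hour 21, plus 2-hour gap → hour 23); J (finishes hour 3). The controlling bound is hour 23, so O finishes at 23 + 4 = hour 27.
All tasks are finished once the last one completes. Finish times: J at 3, K at 11, L at 7, M at 18, N at 21, O at 27. The latest is hour 27.

27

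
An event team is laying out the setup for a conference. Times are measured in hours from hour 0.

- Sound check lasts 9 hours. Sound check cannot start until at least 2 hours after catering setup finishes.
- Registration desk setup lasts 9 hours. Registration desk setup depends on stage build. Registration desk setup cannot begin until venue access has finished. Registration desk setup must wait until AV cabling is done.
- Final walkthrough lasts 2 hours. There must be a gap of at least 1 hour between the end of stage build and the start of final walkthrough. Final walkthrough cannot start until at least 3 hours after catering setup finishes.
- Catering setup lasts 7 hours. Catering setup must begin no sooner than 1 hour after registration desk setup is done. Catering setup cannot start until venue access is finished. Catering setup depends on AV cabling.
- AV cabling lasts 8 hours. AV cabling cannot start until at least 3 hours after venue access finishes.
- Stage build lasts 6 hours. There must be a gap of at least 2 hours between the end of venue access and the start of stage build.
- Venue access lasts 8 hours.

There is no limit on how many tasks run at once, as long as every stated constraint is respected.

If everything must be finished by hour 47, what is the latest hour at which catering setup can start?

Sound check must finish by hour 47; it takes 9 hours, so it must start by 47 − 9 = hour 38.
Final walkthrough must finish by hour 47; it takes 2 hours, so it must start by 47 − 2 = hour 45.
Catering setup feeds sound check (must start by hour 38, minus 2-hour gap → hour 36); final walkthrough (must start by hour 45, minus 3-hour gap → hour 42). Taking the minimum, catering setup must finish by hour 36 and start by 36 − 7 = hour 29.

29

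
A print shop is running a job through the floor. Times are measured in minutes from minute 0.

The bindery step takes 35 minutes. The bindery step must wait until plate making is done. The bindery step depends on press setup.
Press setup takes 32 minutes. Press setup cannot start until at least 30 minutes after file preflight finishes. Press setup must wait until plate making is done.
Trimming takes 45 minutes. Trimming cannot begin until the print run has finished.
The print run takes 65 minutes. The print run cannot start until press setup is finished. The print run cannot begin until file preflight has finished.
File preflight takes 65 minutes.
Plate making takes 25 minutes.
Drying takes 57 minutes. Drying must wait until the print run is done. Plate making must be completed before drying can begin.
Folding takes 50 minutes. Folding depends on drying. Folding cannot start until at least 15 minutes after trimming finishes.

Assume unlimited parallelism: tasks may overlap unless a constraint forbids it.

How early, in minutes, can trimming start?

192

Plate making has no prerequisites, so it starts at minute 0 and finishes at minute 25.
File preflight can start immediately at minute 0; it finishes at minute 65.
Press setup needs all of file preflight (finishes minute 65, plus 30-minute gap → minute 95); plate making (finishes minute 25). That puts its earliest start at minute 95; it finishes at 95 + 32 = minute 127.
The print run needs all of press setup (finishes minute 127); file preflight (finishes minute 65). That puts its earliest start at minute 127; it finishes at 127 + 65 = minute 192.
Trimming waits on the print run (finishes minute 192), so the earliest it can start is minute 192.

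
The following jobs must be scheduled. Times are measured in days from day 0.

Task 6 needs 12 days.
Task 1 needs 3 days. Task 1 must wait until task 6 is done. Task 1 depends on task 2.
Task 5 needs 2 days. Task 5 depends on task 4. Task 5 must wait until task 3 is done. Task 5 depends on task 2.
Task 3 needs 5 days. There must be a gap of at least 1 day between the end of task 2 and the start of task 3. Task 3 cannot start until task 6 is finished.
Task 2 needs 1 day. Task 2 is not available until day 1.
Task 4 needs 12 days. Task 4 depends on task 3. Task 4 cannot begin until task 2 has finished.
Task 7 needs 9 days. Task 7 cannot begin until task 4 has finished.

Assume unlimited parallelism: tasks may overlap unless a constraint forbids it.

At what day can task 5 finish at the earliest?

31

Task 6 can start immediately at day 0; it finishes at day 12.
After its own release at day 1, task 2 can start at day 1 and finishes at day 2.
Task 3 cannot start until task 2 (finishes day 2, plus 1-day gap → day 3); task 6 (finishes day 12). The controlling bound is day 12, so task 3 finishes at 12 + 5 = day 17.
For task 4: task 3 (finishes day 17); task 2 (finishes day 2). Taking the maximum gives a start of day 17, and it finishes at 17 + 12 = day 29.
For task 5: task 4 (finishes day 29); task 3 (finishes day 17); task 2 (finishes day 2). Taking the maximum gives a start of day 29, and it finishes at 29 + 2 = day 31.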